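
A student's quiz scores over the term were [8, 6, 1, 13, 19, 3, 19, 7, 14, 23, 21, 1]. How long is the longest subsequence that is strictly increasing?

Track the smallest tail for each achievable length (strict):
8 → extends → [8]
6 → replaces 8 → [6]
1 → replaces 6 → [1]
13 → extends → [1, 13]
19 → extends → [1, 13, 19]
3 → replaces 13 → [1, 3, 19]
19 → already a tail → [1, 3, 19]
7 → replaces 19 → [1, 3, 7]
14 → extends → [1, 3, 7, 14]
23 → extends → [1, 3, 7, 14, 23]
21 → replaces 23 → [1, 3, 7, 14, 21]
1 → already a tail → [1, 3, 7, 14, 21]
Five tails, so the longest strictly increasing subsequence has length 5 (e.g. 1, 3, 7, 14, 23).

5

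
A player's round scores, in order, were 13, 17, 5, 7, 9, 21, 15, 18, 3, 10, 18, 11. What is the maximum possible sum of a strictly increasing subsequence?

Let S[i] be the best sum of a strictly increasing subsequence ending at i:
i:      1  2  3  4  5  6  7  8  9 10 11 12
a[i]:  13 17  5  7  9 21 15 18  3 10 18 11
S:     13 30  5 12 21 51 36 54  3 31 54 42
Maximum is 54 (e.g. 5 + 7 + 9 + 15 + 18).

54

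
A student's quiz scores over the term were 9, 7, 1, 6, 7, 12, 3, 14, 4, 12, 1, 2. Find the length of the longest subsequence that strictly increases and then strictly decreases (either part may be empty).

7

inc[i] = longest strictly increasing subsequence ending at i; dec[i] = longest strictly decreasing subsequence starting at i:
i:      1  2  3  4  5  6  7  8  9 10 11 12
a[i]:   9  7  1  6  7 12  3 14  4 12  1  2
inc:    1  1  1  2  3  4  2  5  3  4  1  2
dec:    5  4  1  3  3  3  2  3  2  2  1  1
Best peak at i=8 (value 14): inc=5, dec=3, length 5+3−1 = 7.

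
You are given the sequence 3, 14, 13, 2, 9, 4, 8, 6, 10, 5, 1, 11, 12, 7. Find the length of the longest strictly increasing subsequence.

6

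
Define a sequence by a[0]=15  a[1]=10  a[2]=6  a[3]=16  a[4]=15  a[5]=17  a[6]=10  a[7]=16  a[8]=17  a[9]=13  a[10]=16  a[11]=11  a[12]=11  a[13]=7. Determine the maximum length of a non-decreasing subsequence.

4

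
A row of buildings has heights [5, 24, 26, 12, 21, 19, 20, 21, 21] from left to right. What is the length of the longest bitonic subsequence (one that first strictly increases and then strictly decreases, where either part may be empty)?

5

inc[i] = longest strictly increasing subsequence ending at i; dec[i] = longest strictly decreasing subsequence starting at i:
i:      1  2  3  4  5  6  7  8  9
a[i]:   5 24 26 12 21 19 20 21 21
inc:    1  2  3  2  3  3  4  5  5
dec:    1  3  3  1  2  1  1  1  1
Best peak at i=3 (value 26): inc=3, dec=3, length 3+3−1 = 5.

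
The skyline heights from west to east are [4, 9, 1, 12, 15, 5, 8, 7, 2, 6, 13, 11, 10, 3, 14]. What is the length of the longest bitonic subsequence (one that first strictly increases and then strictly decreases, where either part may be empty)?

8

inc[i] = longest strictly increasing subsequence ending at i; dec[i] = longest strictly decreasing subsequence starting at i:
i:      1  2  3  4  5  6  7  8  9 10 11 12 13 14 15
a[i]:   4  9  1 12 15  5  8  7  2  6 13 11 10  3 14
inc:    1  2  1  3  4  2  3  3  2  3  4  4  4  3  5
dec:    2  5  1  5  5  2  4  3  1  2  4  3  2  1  1
Best peak at i=5 (value 15): inc=4, dec=5, length 4+5−1 = 8.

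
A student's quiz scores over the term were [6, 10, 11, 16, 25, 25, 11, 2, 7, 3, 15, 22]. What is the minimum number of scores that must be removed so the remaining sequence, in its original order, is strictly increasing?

Fewest deletions = n − (longest strictly increasing subsequence).
Patience tails:
6 → extends → [6]
10 → extends → [6, 10]
11 → extends → [6, 10, 11]
16 → extends → [6, 10, 11, 16]
25 → extends → [6, 10, 11, 16, 25]
25 → already a tail → [6, 10, 11, 16, 25]
11 → already a tail → [6, 10, 11, 16, 25]
2 → replaces 6 → [2, 10, 11, 16, 25]
7 → replaces 10 → [2, 7, 11, 16, 25]
3 → replaces 7 → [2, 3, 11, 16, 25]
15 → replaces 16 → [2, 3, 11, 15, 25]
22 → replaces 25 → [2, 3, 11, 15, 22]
Longest strictly increasing subsequence has length 5, so deletions = 12 − 5 = 7.

7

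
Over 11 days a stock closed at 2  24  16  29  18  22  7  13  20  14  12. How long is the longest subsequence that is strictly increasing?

Let dp[i] be the length of the longest such subsequence ending at index i:
i:      1  2  3  4  5  6  7  8  9 10 11
a[i]:   2 24 16 29 18 22  7 13 20 14 12
dp:     1  2  2  3  3  4  2  3  4  4  3
Maximum dp value is 4.

4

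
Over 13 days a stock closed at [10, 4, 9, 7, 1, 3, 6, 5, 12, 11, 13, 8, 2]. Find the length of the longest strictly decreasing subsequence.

6

Negate each value so 'decreasing' becomes 'increasing', then run patience tails on the negated sequence:
-10 → extends → [-10]
-4 → extends → [-10, -4]
-9 → replaces -4 → [-10, -9]
-7 → extends → [-10, -9, -7]
-1 → extends → [-10, -9, -7, -1]
-3 → replaces -1 → [-10, -9, -7, -3]
-6 → replaces -3 → [-10, -9, -7, -6]
-5 → extends → [-10, -9, -7, -6, -5]
-12 → replaces -10 → [-12, -9, -7, -6, -5]
-11 → replaces -9 → [-12, -11, -7, -6, -5]
-13 → replaces -12 → [-13, -11, -7, -6, -5]
-8 → replaces -7 → [-13, -11, -8, -6, -5]
-2 → extends → [-13, -11, -8, -6, -5, -2]
Six tails, so the longest strictly decreasing subsequence of the original has length 6.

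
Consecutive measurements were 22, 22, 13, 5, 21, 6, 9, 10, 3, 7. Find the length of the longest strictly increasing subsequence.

Track the smallest tail for each achievable length (strict):
22 → extends → [22]
22 → already a tail → [22]
13 → replaces 22 → [13]
5 → replaces 13 → [5]
21 → extends → [5, 21]
6 → replaces 21 → [5, 6]
9 → extends → [5, 6, 9]
10 → extends → [5, 6, 9, 10]
3 → replaces 5 → [3, 6, 9, 10]
7 → replaces 9 → [3, 6, 7, 10]
Four tails, so the longest strictly increasing subsequence has length 4 (e.g. 5, 6, 9, 10).

4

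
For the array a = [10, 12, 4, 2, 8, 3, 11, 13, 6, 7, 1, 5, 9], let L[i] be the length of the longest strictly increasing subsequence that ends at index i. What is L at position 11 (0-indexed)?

dp[i] = 1 + max{dp[j] : j<i, a[j]<a[i]} (or 1 if no such j):
i:      0  1  2  3  4  5  6  7  8  9 10 11 12
a[i]:  10 12  4  2  8  3 11 13  6  7  1  5  9
dp:     1  2  1  1  2  2  3  4  3  4  1  3  5
At index 11 the value is 3.

3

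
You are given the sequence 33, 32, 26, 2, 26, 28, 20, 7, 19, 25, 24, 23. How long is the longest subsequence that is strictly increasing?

4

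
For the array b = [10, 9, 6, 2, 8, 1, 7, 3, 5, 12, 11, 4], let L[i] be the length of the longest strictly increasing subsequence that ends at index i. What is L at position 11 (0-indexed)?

3

dp[i] = 1 + max{dp[j] : j<i, b[j]<b[i]} (or 1 if no such j):
i:      0  1  2  3  4  5  6  7  8  9 10 11
b[i]:  10  9  6  2  8  1  7  3  5 12 11  4
dp:     1  1  1  1  2  1  2  2  3  4  4  3
At index 11 the value is 3.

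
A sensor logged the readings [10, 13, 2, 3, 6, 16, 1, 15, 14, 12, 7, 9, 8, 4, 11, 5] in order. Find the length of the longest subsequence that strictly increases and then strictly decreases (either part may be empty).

10

inc[i] = longest strictly increasing subsequence ending at i; dec[i] = longest strictly decreasing subsequence starting at i:
i:      1  2  3  4  5  6  7  8  9 10 11 12 13 14 15 16
a[i]:  10 13  2  3  6 16  1 15 14 12  7  9  8  4 11  5
inc:    1  2  1  2  3  4  1  4  4  4  4  5  5  3  6  4
dec:    4  5  2  2  2  7  1  6  5  4  2  3  2  1  2  1
Best peak at i=6 (value 16): inc=4, dec=7, length 4+7−1 = 10.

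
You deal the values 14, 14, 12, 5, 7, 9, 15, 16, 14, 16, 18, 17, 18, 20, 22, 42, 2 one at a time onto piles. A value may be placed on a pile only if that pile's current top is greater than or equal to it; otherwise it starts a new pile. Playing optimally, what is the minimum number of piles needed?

Place each on the leftmost legal pile:
14 → new pile 1 (tops now [14])
14 → pile 1 (tops now [14])
12 → pile 1 (tops now [12])
5 → pile 1 (tops now [5])
7 → new pile 2 (tops now [5, 7])
9 → new pile 3 (tops now [5, 7, 9])
15 → new pile 4 (tops now [5, 7, 9, 15])
16 → new pile 5 (tops now [5, 7, 9, 15, 16])
14 → pile 4 (tops now [5, 7, 9, 14, 16])
16 → pile 5 (tops now [5, 7, 9, 14, 16])
18 → new pile 6 (tops now [5, 7, 9, 14, 16, 18])
17 → pile 6 (tops now [5, 7, 9, 14, 16, 17])
18 → new pile 7 (tops now [5, 7, 9, 14, 16, 17, 18])
20 → new pile 8 (tops now [5, 7, 9, 14, 16, 17, 18, 20])
22 → new pile 9 (tops now [5, 7, 9, 14, 16, 17, 18, 20, 22])
42 → new pile 10 (tops now [5, 7, 9, 14, 16, 17, 18, 20, 22, 42])
2 → pile 1 (tops now [2, 7, 9, 14, 16, 17, 18, 20, 22, 42])
Ten piles.

10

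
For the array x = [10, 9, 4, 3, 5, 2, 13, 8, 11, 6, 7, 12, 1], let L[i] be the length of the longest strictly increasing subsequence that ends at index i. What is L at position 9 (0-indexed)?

3

dp[i] = 1 + max{dp[j] : j<i, x[j]<x[i]} (or 1 if no such j):
i:      0  1  2  3  4  5  6  7  8  9 10 11 12
x[i]:  10  9  4  3  5  2 13  8 11  6  7 12  1
dp:     1  1  1  1  2  1  3  3  4  3  4  5  1
At index 9 the value is 3.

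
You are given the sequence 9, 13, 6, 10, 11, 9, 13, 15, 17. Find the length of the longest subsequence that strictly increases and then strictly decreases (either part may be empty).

inc[i] = longest strictly increasing subsequence ending at i; dec[i] = longest strictly decreasing subsequence starting at i:
i:      1  2  3  4  5  6  7  8  9
a[i]:   9 13  6 10 11  9 13 15 17
inc:    1  2  1  2  3  2  4  5  6
dec:    2  3  1  2  2  1  1  1  1
Best peak at i=9 (value 17): inc=6, dec=1, length 6+1−1 = 6.

6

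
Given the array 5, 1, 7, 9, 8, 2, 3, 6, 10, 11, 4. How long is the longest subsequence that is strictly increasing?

6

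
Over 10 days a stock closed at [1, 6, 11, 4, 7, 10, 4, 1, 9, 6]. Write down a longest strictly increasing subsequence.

Patience tails give the LIS length; then backtrack through the dp parents:
1 → extends → [1]
6 → extends → [1, 6]
11 → extends → [1, 6, 11]
4 → replaces 6 → [1, 4, 11]
7 → replaces 11 → [1, 4, 7]
10 → extends → [1, 4, 7, 10]
4 → already a tail → [1, 4, 7, 10]
1 → already a tail → [1, 4, 7, 10]
9 → replaces 10 → [1, 4, 7, 9]
6 → replaces 7 → [1, 4, 6, 9]
Length 4; one witness is 1, 6, 7, 10.

1, 6, 7, 10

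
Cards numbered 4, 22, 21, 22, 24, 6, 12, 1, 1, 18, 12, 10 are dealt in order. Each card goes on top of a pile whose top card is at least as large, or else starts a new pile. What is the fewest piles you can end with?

4

Place each on the leftmost legal pile:
4 → new pile 1 (tops now [4])
22 → new pile 2 (tops now [4, 22])
21 → pile 2 (tops now [4, 21])
22 → new pile 3 (tops now [4, 21, 22])
24 → new pile 4 (tops now [4, 21, 22, 24])
6 → pile 2 (tops now [4, 6, 22, 24])
12 → pile 3 (tops now [4, 6, 12, 24])
1 → pile 1 (tops now [1, 6, 12, 24])
1 → pile 1 (tops now [1, 6, 12, 24])
18 → pile 4 (tops now [1, 6, 12, 18])
12 → pile 3 (tops now [1, 6, 12, 18])
10 → pile 3 (tops now [1, 6, 10, 18])
Four piles.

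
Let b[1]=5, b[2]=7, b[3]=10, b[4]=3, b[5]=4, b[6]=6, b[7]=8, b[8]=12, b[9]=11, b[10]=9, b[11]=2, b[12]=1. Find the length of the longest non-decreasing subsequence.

Track the smallest tail for each achievable length (allowing ties):
5 → extends → [5]
7 → extends → [5, 7]
10 → extends → [5, 7, 10]
3 → replaces 5 → [3, 7, 10]
4 → replaces 7 → [3, 4, 10]
6 → replaces 10 → [3, 4, 6]
8 → extends → [3, 4, 6, 8]
12 → extends → [3, 4, 6, 8, 12]
11 → replaces 12 → [3, 4, 6, 8, 11]
9 → replaces 11 → [3, 4, 6, 8, 9]
2 → replaces 3 → [2, 4, 6, 8, 9]
1 → replaces 2 → [1, 4, 6, 8, 9]
Five tails, so the longest non-decreasing subsequence has length 5 (e.g. 3, 4, 6, 8, 12).

5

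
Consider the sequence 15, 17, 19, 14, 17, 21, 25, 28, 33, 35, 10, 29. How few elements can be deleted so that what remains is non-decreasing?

4

Fewest deletions = n − (longest non-decreasing subsequence).
i:      1  2  3  4  5  6  7  8  9 10 11 12
a[i]:  15 17 19 14 17 21 25 28 33 35 10 29
dp:     1  2  3  1  3  4  5  6  7  8  1  7
max dp = 8, so deletions = 12 − 8 = 4.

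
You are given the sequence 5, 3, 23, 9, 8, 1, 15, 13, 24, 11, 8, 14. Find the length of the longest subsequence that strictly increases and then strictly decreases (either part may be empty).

6

inc[i] = longest strictly increasing subsequence ending at i; dec[i] = longest strictly decreasing subsequence starting at i:
i:      1  2  3  4  5  6  7  8  9 10 11 12
a[i]:   5  3 23  9  8  1 15 13 24 11  8 14
inc:    1  1  2  2  2  1  3  3  4  3  2  4
dec:    3  2  5  3  2  1  4  3  3  2  1  1
Best peak at i=3 (value 23): inc=2, dec=5, length 2+5−1 = 6.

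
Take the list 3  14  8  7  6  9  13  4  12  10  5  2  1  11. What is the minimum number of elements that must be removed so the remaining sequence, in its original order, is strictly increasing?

Fewest deletions = n − (longest strictly increasing subsequence).
Patience tails:
3 → extends → [3]
14 → extends → [3, 14]
8 → replaces 14 → [3, 8]
7 → replaces 8 → [3, 7]
6 → replaces 7 → [3, 6]
9 → extends → [3, 6, 9]
13 → extends → [3, 6, 9, 13]
4 → replaces 6 → [3, 4, 9, 13]
12 → replaces 13 → [3, 4, 9, 12]
10 → replaces 12 → [3, 4, 9, 10]
5 → replaces 9 → [3, 4, 5, 10]
2 → replaces 3 → [2, 4, 5, 10]
1 → replaces 2 → [1, 4, 5, 10]
11 → extends → [1, 4, 5, 10, 11]
Longest strictly increasing subsequence has length 5, so deletions = 14 − 5 = 9.

9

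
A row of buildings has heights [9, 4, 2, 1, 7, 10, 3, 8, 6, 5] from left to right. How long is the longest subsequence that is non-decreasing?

Let dp[i] be the length of the longest such subsequence ending at index i:
i:      1  2  3  4  5  6  7  8  9 10
a[i]:   9  4  2  1  7 10  3  8  6  5
dp:     1  1  1  1  2  3  2  3  3  3
Maximum dp value is 3.

3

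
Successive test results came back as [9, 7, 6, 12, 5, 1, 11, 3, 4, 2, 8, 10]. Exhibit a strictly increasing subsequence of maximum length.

1, 3, 4, 8, 10

Patience tails give the LIS length; then backtrack through the dp parents:
9 → extends → [9]
7 → replaces 9 → [7]
6 → replaces 7 → [6]
12 → extends → [6, 12]
5 → replaces 6 → [5, 12]
1 → replaces 5 → [1, 12]
11 → replaces 12 → [1, 11]
3 → replaces 11 → [1, 3]
4 → extends → [1, 3, 4]
2 → replaces 3 → [1, 2, 4]
8 → extends → [1, 2, 4, 8]
10 → extends → [1, 2, 4, 8, 10]
Length 5; one witness is 1, 3, 4, 8, 10.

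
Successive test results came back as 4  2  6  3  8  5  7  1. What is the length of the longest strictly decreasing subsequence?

3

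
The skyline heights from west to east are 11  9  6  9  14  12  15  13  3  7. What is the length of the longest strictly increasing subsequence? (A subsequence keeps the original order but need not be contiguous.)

4

Track the smallest tail for each achievable length (strict):
11 → extends → [11]
9 → replaces 11 → [9]
6 → replaces 9 → [6]
9 → extends → [6, 9]
14 → extends → [6, 9, 14]
12 → replaces 14 → [6, 9, 12]
15 → extends → [6, 9, 12, 15]
13 → replaces 15 → [6, 9, 12, 13]
3 → replaces 6 → [3, 9, 12, 13]
7 → replaces 9 → [3, 7, 12, 13]
Four tails, so the longest strictly increasing subsequence has length 4 (e.g. 6, 9, 14, 15).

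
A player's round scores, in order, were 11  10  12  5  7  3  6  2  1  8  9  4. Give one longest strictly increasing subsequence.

Patience tails give the LIS length; then backtrack through the dp parents:
11 → extends → [11]
10 → replaces 11 → [10]
12 → extends → [10, 12]
5 → replaces 10 → [5, 12]
7 → replaces 12 → [5, 7]
3 → replaces 5 → [3, 7]
6 → replaces 7 → [3, 6]
2 → replaces 3 → [2, 6]
1 → replaces 2 → [1, 6]
8 → extends → [1, 6, 8]
9 → extends → [1, 6, 8, 9]
4 → replaces 6 → [1, 4, 8, 9]
Length 4; one witness is 5, 7, 8, 9.

5, 7, 8, 9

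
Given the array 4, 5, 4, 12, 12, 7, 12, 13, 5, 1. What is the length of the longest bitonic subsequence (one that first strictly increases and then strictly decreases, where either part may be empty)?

inc[i] = longest strictly increasing subsequence ending at i; dec[i] = longest strictly decreasing subsequence starting at i:
i:      1  2  3  4  5  6  7  8  9 10
a[i]:   4  5  4 12 12  7 12 13  5  1
inc:    1  2  1  3  3  3  4  5  2  1
dec:    2  3  2  4  4  3  3  3  2  1
Best peak at i=8 (value 13): inc=5, dec=3, length 5+3−1 = 7.

7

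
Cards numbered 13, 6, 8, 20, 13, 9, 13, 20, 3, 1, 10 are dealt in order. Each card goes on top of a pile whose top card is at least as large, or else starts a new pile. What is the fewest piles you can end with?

The minimum number of non-increasing subsequences covering a sequence equals the length of its longest strictly increasing subsequence.
LIS length is 5 (e.g. 6, 8, 9, 13, 20), so 5 piles are needed.

5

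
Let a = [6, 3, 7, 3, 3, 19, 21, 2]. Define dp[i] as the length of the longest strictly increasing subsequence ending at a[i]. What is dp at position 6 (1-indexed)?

dp[i] = 1 + max{dp[j] : j<i, a[j]<a[i]} (or 1 if no such j):
i:      1  2  3  4  5  6  7  8
a[i]:   6  3  7  3  3 19 21  2
dp:     1  1  2  1  1  3  4  1
At index 6 the value is 3.

3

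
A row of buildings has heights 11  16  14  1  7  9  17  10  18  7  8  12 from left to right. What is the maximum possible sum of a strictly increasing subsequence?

62

Let S[i] be the best sum of a strictly increasing subsequence ending at i:
i:      1  2  3  4  5  6  7  8  9 10 11 12
a[i]:  11 16 14  1  7  9 17 10 18  7  8 12
S:     11 27 25  1  8 17 44 27 62  8 16 39
Maximum is 62 (e.g. 11 + 16 + 17 + 18).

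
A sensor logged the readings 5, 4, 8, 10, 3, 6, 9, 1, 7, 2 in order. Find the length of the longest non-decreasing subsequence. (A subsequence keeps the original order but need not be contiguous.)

Track the smallest tail for each achievable length (allowing ties):
5 → extends → [5]
4 → replaces 5 → [4]
8 → extends → [4, 8]
10 → extends → [4, 8, 10]
3 → replaces 4 → [3, 8, 10]
6 → replaces 8 → [3, 6, 10]
9 → replaces 10 → [3, 6, 9]
1 → replaces 3 → [1, 6, 9]
7 → replaces 9 → [1, 6, 7]
2 → replaces 6 → [1, 2, 7]
Three tails, so the longest non-decreasing subsequence has length 3 (e.g. 5, 8, 10).

3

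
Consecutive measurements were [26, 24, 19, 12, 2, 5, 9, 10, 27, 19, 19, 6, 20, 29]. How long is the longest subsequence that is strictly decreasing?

6

Negate each value so 'decreasing' becomes 'increasing', then run patience tails on the negated sequence:
-26 → extends → [-26]
-24 → extends → [-26, -24]
-19 → extends → [-26, -24, -19]
-12 → extends → [-26, -24, -19, -12]
-2 → extends → [-26, -24, -19, -12, -2]
-5 → replaces -2 → [-26, -24, -19, -12, -5]
-9 → replaces -5 → [-26, -24, -19, -12, -9]
-10 → replaces -9 → [-26, -24, -19, -12, -10]
-27 → replaces -26 → [-27, -24, -19, -12, -10]
-19 → already a tail → [-27, -24, -19, -12, -10]
-19 → already a tail → [-27, -24, -19, -12, -10]
-6 → extends → [-27, -24, -19, -12, -10, -6]
-20 → replaces -19 → [-27, -24, -20, -12, -10, -6]
-29 → replaces -27 → [-29, -24, -20, -12, -10, -6]
Six tails, so the longest strictly decreasing subsequence of the original has length 6.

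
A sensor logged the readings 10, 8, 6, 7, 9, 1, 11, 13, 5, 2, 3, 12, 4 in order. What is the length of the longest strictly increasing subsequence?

5

Track the smallest tail for each achievable length (strict):
10 → extends → [10]
8 → replaces 10 → [8]
6 → replaces 8 → [6]
7 → extends → [6, 7]
9 → extends → [6, 7, 9]
1 → replaces 6 → [1, 7, 9]
11 → extends → [1, 7, 9, 11]
13 → extends → [1, 7, 9, 11, 13]
5 → replaces 7 → [1, 5, 9, 11, 13]
2 → replaces 5 → [1, 2, 9, 11, 13]
3 → replaces 9 → [1, 2, 3, 11, 13]
12 → replaces 13 → [1, 2, 3, 11, 12]
4 → replaces 11 → [1, 2, 3, 4, 12]
Five tails, so the longest strictly increasing subsequence has length 5 (e.g. 6, 7, 9, 11, 13).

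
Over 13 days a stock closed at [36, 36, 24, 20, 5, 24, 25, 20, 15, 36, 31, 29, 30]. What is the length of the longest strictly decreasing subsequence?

4

Negate each value so 'decreasing' becomes 'increasing', then run patience tails on the negated sequence:
-36 → extends → [-36]
-36 → already a tail → [-36]
-24 → extends → [-36, -24]
-20 → extends → [-36, -24, -20]
-5 → extends → [-36, -24, -20, -5]
-24 → already a tail → [-36, -24, -20, -5]
-25 → replaces -24 → [-36, -25, -20, -5]
-20 → already a tail → [-36, -25, -20, -5]
-15 → replaces -5 → [-36, -25, -20, -15]
-36 → already a tail → [-36, -25, -20, -15]
-31 → replaces -25 → [-36, -31, -20, -15]
-29 → replaces -20 → [-36, -31, -29, -15]
-30 → replaces -29 → [-36, -31, -30, -15]
Four tails, so the longest strictly decreasing subsequence of the original has length 4.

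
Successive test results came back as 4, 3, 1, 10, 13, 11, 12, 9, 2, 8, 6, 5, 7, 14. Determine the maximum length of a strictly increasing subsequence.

Track the smallest tail for each achievable length (strict):
4 → extends → [4]
3 → replaces 4 → [3]
1 → replaces 3 → [1]
10 → extends → [1, 10]
13 → extends → [1, 10, 13]
11 → replaces 13 → [1, 10, 11]
12 → extends → [1, 10, 11, 12]
9 → replaces 10 → [1, 9, 11, 12]
2 → replaces 9 → [1, 2, 11, 12]
8 → replaces 11 → [1, 2, 8, 12]
6 → replaces 8 → [1, 2, 6, 12]
5 → replaces 6 → [1, 2, 5, 12]
7 → replaces 12 → [1, 2, 5, 7]
14 → extends → [1, 2, 5, 7, 14]
Five tails, so the longest strictly increasing subsequence has length 5 (e.g. 4, 10, 11, 12, 14).

5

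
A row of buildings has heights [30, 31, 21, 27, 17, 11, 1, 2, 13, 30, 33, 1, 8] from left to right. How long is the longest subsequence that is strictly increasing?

5

Track the smallest tail for each achievable length (strict):
30 → extends → [30]
31 → extends → [30, 31]
21 → replaces 30 → [21, 31]
27 → replaces 31 → [21, 27]
17 → replaces 21 → [17, 27]
11 → replaces 17 → [11, 27]
1 → replaces 11 → [1, 27]
2 → replaces 27 → [1, 2]
13 → extends → [1, 2, 13]
30 → extends → [1, 2, 13, 30]
33 → extends → [1, 2, 13, 30, 33]
1 → already a tail → [1, 2, 13, 30, 33]
8 → replaces 13 → [1, 2, 8, 30, 33]
Five tails, so the longest strictly increasing subsequence has length 5 (e.g. 1, 2, 13, 30, 33).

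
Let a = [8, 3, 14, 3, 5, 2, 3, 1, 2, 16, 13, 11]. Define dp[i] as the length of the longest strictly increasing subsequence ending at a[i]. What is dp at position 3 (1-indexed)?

2

dp[i] = 1 + max{dp[j] : j<i, a[j]<a[i]} (or 1 if no such j):
i:      1  2  3  4  5  6  7  8  9 10 11 12
a[i]:   8  3 14  3  5  2  3  1  2 16 13 11
dp:     1  1  2  1  2  1  2  1  2  3  3  3
At index 3 the value is 2.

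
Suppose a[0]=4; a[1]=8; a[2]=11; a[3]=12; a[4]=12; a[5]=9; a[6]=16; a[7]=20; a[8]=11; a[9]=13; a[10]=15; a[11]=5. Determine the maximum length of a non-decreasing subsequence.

Track the smallest tail for each achievable length (allowing ties):
4 → extends → [4]
8 → extends → [4, 8]
11 → extends → [4, 8, 11]
12 → extends → [4, 8, 11, 12]
12 → extends → [4, 8, 11, 12, 12]
9 → replaces 11 → [4, 8, 9, 12, 12]
16 → extends → [4, 8, 9, 12, 12, 16]
20 → extends → [4, 8, 9, 12, 12, 16, 20]
11 → replaces 12 → [4, 8, 9, 11, 12, 16, 20]
13 → replaces 16 → [4, 8, 9, 11, 12, 13, 20]
15 → replaces 20 → [4, 8, 9, 11, 12, 13, 15]
5 → replaces 8 → [4, 5, 9, 11, 12, 13, 15]
Seven tails, so the longest non-decreasing subsequence has length 7 (e.g. 4, 8, 11, 12, 12, 16, 20).

7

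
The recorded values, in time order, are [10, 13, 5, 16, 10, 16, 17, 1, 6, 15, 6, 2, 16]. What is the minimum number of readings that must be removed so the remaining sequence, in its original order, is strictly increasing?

Fewest deletions = n − (longest strictly increasing subsequence).
Patience tails:
10 → extends → [10]
13 → extends → [10, 13]
5 → replaces 10 → [5, 13]
16 → extends → [5, 13, 16]
10 → replaces 13 → [5, 10, 16]
16 → already a tail → [5, 10, 16]
17 → extends → [5, 10, 16, 17]
1 → replaces 5 → [1, 10, 16, 17]
6 → replaces 10 → [1, 6, 16, 17]
15 → replaces 16 → [1, 6, 15, 17]
6 → already a tail → [1, 6, 15, 17]
2 → replaces 6 → [1, 2, 15, 17]
16 → replaces 17 → [1, 2, 15, 16]
Longest strictly increasing subsequence has length 4, so deletions = 13 − 4 = 9.

9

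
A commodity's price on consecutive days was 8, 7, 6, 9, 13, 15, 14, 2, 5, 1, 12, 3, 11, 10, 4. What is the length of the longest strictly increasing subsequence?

4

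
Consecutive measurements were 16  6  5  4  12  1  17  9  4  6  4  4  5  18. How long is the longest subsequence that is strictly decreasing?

5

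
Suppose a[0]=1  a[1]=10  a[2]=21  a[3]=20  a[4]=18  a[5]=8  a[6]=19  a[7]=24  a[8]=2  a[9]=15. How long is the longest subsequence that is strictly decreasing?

5

Negate each value so 'decreasing' becomes 'increasing', then run patience tails on the negated sequence:
-1 → extends → [-1]
-10 → replaces -1 → [-10]
-21 → replaces -10 → [-21]
-20 → extends → [-21, -20]
-18 → extends → [-21, -20, -18]
-8 → extends → [-21, -20, -18, -8]
-19 → replaces -18 → [-21, -20, -19, -8]
-24 → replaces -21 → [-24, -20, -19, -8]
-2 → extends → [-24, -20, -19, -8, -2]
-15 → replaces -8 → [-24, -20, -19, -15, -2]
Five tails, so the longest strictly decreasing subsequence of the original has length 5.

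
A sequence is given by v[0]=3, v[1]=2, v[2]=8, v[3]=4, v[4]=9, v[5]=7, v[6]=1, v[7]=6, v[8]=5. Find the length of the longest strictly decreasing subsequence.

4

Let dp[i] be the longest strictly decreasing subsequence ending at i:
i:     0 1 2 3 4 5 6 7 8
v[i]:  3 2 8 4 9 7 1 6 5
dp:    1 2 1 2 1 2 3 3 4
Maximum is 4.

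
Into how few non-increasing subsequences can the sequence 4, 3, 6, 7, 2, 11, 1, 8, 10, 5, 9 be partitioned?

5

The minimum number of non-increasing subsequences covering a sequence equals the length of its longest strictly increasing subsequence.
LIS length is 5 (e.g. 4, 6, 7, 8, 10), so 5 piles are needed.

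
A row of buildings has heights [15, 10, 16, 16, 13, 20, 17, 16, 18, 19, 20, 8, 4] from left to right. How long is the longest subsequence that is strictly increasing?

6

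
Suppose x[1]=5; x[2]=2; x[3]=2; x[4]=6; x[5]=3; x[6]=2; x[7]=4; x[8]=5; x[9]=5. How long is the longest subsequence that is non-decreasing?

Track the smallest tail for each achievable length (allowing ties):
5 → extends → [5]
2 → replaces 5 → [2]
2 → extends → [2, 2]
6 → extends → [2, 2, 6]
3 → replaces 6 → [2, 2, 3]
2 → replaces 3 → [2, 2, 2]
4 → extends → [2, 2, 2, 4]
5 → extends → [2, 2, 2, 4, 5]
5 → extends → [2, 2, 2, 4, 5, 5]
Six tails, so the longest non-decreasing subsequence has length 6 (e.g. 2, 2, 3, 4, 5, 5).

6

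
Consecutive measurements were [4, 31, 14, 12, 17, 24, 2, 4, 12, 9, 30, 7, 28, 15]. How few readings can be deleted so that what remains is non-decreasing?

Fewest deletions = n − (longest non-decreasing subsequence).
i:      1  2  3  4  5  6  7  8  9 10 11 12 13 14
a[i]:   4 31 14 12 17 24  2  4 12  9 30  7 28 15
dp:     1  2  2  2  3  4  1  2  3  3  5  3  5  4
max dp = 5, so deletions = 14 − 5 = 9.

9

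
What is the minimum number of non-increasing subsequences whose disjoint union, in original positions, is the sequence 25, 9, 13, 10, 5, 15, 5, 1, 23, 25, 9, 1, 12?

The minimum number of non-increasing subsequences covering a sequence equals the length of its longest strictly increasing subsequence.
LIS length is 5 (e.g. 9, 13, 15, 23, 25), so 5 piles are needed.

5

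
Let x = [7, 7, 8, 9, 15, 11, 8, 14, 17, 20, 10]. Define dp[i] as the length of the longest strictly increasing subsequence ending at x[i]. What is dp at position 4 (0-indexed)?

dp[i] = 1 + max{dp[j] : j<i, x[j]<x[i]} (or 1 if no such j):
i:      0  1  2  3  4  5  6  7  8  9 10
x[i]:   7  7  8  9 15 11  8 14 17 20 10
dp:     1  1  2  3  4  4  2  5  6  7  4
At index 4 the value is 4.

4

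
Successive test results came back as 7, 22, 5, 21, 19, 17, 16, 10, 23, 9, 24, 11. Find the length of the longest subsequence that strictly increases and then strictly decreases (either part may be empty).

inc[i] = longest strictly increasing subsequence ending at i; dec[i] = longest strictly decreasing subsequence starting at i:
i:      1  2  3  4  5  6  7  8  9 10 11 12
a[i]:   7 22  5 21 19 17 16 10 23  9 24 11
inc:    1  2  1  2  2  2  2  2  3  2  4  3
dec:    2  7  1  6  5  4  3  2  2  1  2  1
Best peak at i=2 (value 22): inc=2, dec=7, length 2+7−1 = 8.

8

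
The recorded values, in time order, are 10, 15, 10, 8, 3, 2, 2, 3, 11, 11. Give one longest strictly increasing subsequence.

Patience tails give the LIS length; then backtrack through the dp parents:
10 → extends → [10]
15 → extends → [10, 15]
10 → already a tail → [10, 15]
8 → replaces 10 → [8, 15]
3 → replaces 8 → [3, 15]
2 → replaces 3 → [2, 15]
2 → already a tail → [2, 15]
3 → replaces 15 → [2, 3]
11 → extends → [2, 3, 11]
11 → already a tail → [2, 3, 11]
Length 3; one witness is 2, 3, 11.

2, 3, 11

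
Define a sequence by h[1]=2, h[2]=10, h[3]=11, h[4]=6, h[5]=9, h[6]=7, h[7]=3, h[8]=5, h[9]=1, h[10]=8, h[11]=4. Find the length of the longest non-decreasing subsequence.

4

Track the smallest tail for each achievable length (allowing ties):
2 → extends → [2]
10 → extends → [2, 10]
11 → extends → [2, 10, 11]
6 → replaces 10 → [2, 6, 11]
9 → replaces 11 → [2, 6, 9]
7 → replaces 9 → [2, 6, 7]
3 → replaces 6 → [2, 3, 7]
5 → replaces 7 → [2, 3, 5]
1 → replaces 2 → [1, 3, 5]
8 → extends → [1, 3, 5, 8]
4 → replaces 5 → [1, 3, 4, 8]
Four tails, so the longest non-decreasing subsequence has length 4 (e.g. 2, 6, 7, 8).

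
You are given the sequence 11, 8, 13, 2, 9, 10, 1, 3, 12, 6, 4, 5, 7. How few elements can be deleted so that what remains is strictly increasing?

Fewest deletions = n − (longest strictly increasing subsequence).
i:      1  2  3  4  5  6  7  8  9 10 11 12 13
a[i]:  11  8 13  2  9 10  1  3 12  6  4  5  7
dp:     1  1  2  1  2  3  1  2  4  3  3  4  5
max dp = 5, so deletions = 13 − 5 = 8.

8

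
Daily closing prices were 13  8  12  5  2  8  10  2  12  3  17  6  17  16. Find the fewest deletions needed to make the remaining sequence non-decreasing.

8

Fewest deletions = n − (longest non-decreasing subsequence).
Patience tails:
13 → extends → [13]
8 → replaces 13 → [8]
12 → extends → [8, 12]
5 → replaces 8 → [5, 12]
2 → replaces 5 → [2, 12]
8 → replaces 12 → [2, 8]
10 → extends → [2, 8, 10]
2 → replaces 8 → [2, 2, 10]
12 → extends → [2, 2, 10, 12]
3 → replaces 10 → [2, 2, 3, 12]
17 → extends → [2, 2, 3, 12, 17]
6 → replaces 12 → [2, 2, 3, 6, 17]
17 → extends → [2, 2, 3, 6, 17, 17]
16 → replaces 17 → [2, 2, 3, 6, 16, 17]
Longest non-decreasing subsequence has length 6, so deletions = 14 − 6 = 8.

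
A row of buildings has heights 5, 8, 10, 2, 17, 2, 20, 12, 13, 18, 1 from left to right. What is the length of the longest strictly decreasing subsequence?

3

Negate each value so 'decreasing' becomes 'increasing', then run patience tails on the negated sequence:
-5 → extends → [-5]
-8 → replaces -5 → [-8]
-10 → replaces -8 → [-10]
-2 → extends → [-10, -2]
-17 → replaces -10 → [-17, -2]
-2 → already a tail → [-17, -2]
-20 → replaces -17 → [-20, -2]
-12 → replaces -2 → [-20, -12]
-13 → replaces -12 → [-20, -13]
-18 → replaces -13 → [-20, -18]
-1 → extends → [-20, -18, -1]
Three tails, so the longest strictly decreasing subsequence of the original has length 3.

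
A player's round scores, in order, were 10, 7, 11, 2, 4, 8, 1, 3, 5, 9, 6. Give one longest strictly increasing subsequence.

Patience tails give the LIS length; then backtrack through the dp parents:
10 → extends → [10]
7 → replaces 10 → [7]
11 → extends → [7, 11]
2 → replaces 7 → [2, 11]
4 → replaces 11 → [2, 4]
8 → extends → [2, 4, 8]
1 → replaces 2 → [1, 4, 8]
3 → replaces 4 → [1, 3, 8]
5 → replaces 8 → [1, 3, 5]
9 → extends → [1, 3, 5, 9]
6 → replaces 9 → [1, 3, 5, 6]
Length 4; one witness is 2, 4, 8, 9.

2, 4, 8, 9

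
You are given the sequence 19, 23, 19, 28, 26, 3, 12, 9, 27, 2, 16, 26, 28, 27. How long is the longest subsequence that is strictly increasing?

Let dp[i] be the length of the longest such subsequence ending at index i:
i:      1  2  3  4  5  6  7  8  9 10 11 12 13 14
a[i]:  19 23 19 28 26  3 12  9 27  2 16 26 28 27
dp:     1  2  1  3  3  1  2  2  4  1  3  4  5  5
Maximum dp value is 5.

5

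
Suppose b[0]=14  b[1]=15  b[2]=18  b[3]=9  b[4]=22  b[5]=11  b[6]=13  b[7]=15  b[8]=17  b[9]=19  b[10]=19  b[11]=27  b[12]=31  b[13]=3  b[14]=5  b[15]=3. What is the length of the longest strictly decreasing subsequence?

4

Negate each value so 'decreasing' becomes 'increasing', then run patience tails on the negated sequence:
-14 → extends → [-14]
-15 → replaces -14 → [-15]
-18 → replaces -15 → [-18]
-9 → extends → [-18, -9]
-22 → replaces -18 → [-22, -9]
-11 → replaces -9 → [-22, -11]
-13 → replaces -11 → [-22, -13]
-15 → replaces -13 → [-22, -15]
-17 → replaces -15 → [-22, -17]
-19 → replaces -17 → [-22, -19]
-19 → already a tail → [-22, -19]
-27 → replaces -22 → [-27, -19]
-31 → replaces -27 → [-31, -19]
-3 → extends → [-31, -19, -3]
-5 → replaces -3 → [-31, -19, -5]
-3 → extends → [-31, -19, -5, -3]
Four tails, so the longest strictly decreasing subsequence of the original has length 4.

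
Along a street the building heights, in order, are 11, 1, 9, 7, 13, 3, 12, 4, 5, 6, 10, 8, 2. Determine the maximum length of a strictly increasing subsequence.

6

Track the smallest tail for each achievable length (strict):
11 → extends → [11]
1 → replaces 11 → [1]
9 → extends → [1, 9]
7 → replaces 9 → [1, 7]
13 → extends → [1, 7, 13]
3 → replaces 7 → [1, 3, 13]
12 → replaces 13 → [1, 3, 12]
4 → replaces 12 → [1, 3, 4]
5 → extends → [1, 3, 4, 5]
6 → extends → [1, 3, 4, 5, 6]
10 → extends → [1, 3, 4, 5, 6, 10]
8 → replaces 10 → [1, 3, 4, 5, 6, 8]
2 → replaces 3 → [1, 2, 4, 5, 6, 8]
Six tails, so the longest strictly increasing subsequence has length 6 (e.g. 1, 3, 4, 5, 6, 10).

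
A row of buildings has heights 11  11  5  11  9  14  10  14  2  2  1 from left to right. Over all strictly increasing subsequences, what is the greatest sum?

Let S[i] be the best sum of a strictly increasing subsequence ending at i:
i:      1  2  3  4  5  6  7  8  9 10 11
a[i]:  11 11  5 11  9 14 10 14  2  2  1
S:     11 11  5 16 14 30 24 38  2  2  1
Maximum is 38 (e.g. 5 + 9 + 10 + 14).

38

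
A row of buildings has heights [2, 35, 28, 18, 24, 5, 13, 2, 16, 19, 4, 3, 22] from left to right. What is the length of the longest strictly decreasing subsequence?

6

Negate each value so 'decreasing' becomes 'increasing', then run patience tails on the negated sequence:
-2 → extends → [-2]
-35 → replaces -2 → [-35]
-28 → extends → [-35, -28]
-18 → extends → [-35, -28, -18]
-24 → replaces -18 → [-35, -28, -24]
-5 → extends → [-35, -28, -24, -5]
-13 → replaces -5 → [-35, -28, -24, -13]
-2 → extends → [-35, -28, -24, -13, -2]
-16 → replaces -13 → [-35, -28, -24, -16, -2]
-19 → replaces -16 → [-35, -28, -24, -19, -2]
-4 → replaces -2 → [-35, -28, -24, -19, -4]
-3 → extends → [-35, -28, -24, -19, -4, -3]
-22 → replaces -19 → [-35, -28, -24, -22, -4, -3]
Six tails, so the longest strictly decreasing subsequence of the original has length 6.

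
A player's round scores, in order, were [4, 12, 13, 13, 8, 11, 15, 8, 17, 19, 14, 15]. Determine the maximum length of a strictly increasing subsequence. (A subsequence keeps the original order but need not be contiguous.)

Track the smallest tail for each achievable length (strict):
4 → extends → [4]
12 → extends → [4, 12]
13 → extends → [4, 12, 13]
13 → already a tail → [4, 12, 13]
8 → replaces 12 → [4, 8, 13]
11 → replaces 13 → [4, 8, 11]
15 → extends → [4, 8, 11, 15]
8 → already a tail → [4, 8, 11, 15]
17 → extends → [4, 8, 11, 15, 17]
19 → extends → [4, 8, 11, 15, 17, 19]
14 → replaces 15 → [4, 8, 11, 14, 17, 19]
15 → replaces 17 → [4, 8, 11, 14, 15, 19]
Six tails, so the longest strictly increasing subsequence has length 6 (e.g. 4, 12, 13, 15, 17, 19).

6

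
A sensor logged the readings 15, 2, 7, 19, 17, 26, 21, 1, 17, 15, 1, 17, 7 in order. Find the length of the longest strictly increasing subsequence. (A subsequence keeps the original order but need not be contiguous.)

4

Track the smallest tail for each achievable length (strict):
15 → extends → [15]
2 → replaces 15 → [2]
7 → extends → [2, 7]
19 → extends → [2, 7, 19]
17 → replaces 19 → [2, 7, 17]
26 → extends → [2, 7, 17, 26]
21 → replaces 26 → [2, 7, 17, 21]
1 → replaces 2 → [1, 7, 17, 21]
17 → already a tail → [1, 7, 17, 21]
15 → replaces 17 → [1, 7, 15, 21]
1 → already a tail → [1, 7, 15, 21]
17 → replaces 21 → [1, 7, 15, 17]
7 → already a tail → [1, 7, 15, 17]
Four tails, so the longest strictly increasing subsequence has length 4 (e.g. 2, 7, 19, 26).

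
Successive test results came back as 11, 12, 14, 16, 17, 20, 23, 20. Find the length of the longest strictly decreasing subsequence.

2

Let dp[i] be the longest strictly decreasing subsequence ending at i:
i:      1  2  3  4  5  6  7  8
a[i]:  11 12 14 16 17 20 23 20
dp:     1  1  1  1  1  1  1  2
Maximum is 2.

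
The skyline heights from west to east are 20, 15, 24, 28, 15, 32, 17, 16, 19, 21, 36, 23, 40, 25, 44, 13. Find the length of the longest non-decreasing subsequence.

8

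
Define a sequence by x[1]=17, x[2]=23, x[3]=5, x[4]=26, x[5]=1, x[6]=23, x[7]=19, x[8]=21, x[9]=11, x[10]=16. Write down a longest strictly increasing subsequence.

Patience tails give the LIS length; then backtrack through the dp parents:
17 → extends → [17]
23 → extends → [17, 23]
5 → replaces 17 → [5, 23]
26 → extends → [5, 23, 26]
1 → replaces 5 → [1, 23, 26]
23 → already a tail → [1, 23, 26]
19 → replaces 23 → [1, 19, 26]
21 → replaces 26 → [1, 19, 21]
11 → replaces 19 → [1, 11, 21]
16 → replaces 21 → [1, 11, 16]
Length 3; one witness is 17, 23, 26.

17, 23, 26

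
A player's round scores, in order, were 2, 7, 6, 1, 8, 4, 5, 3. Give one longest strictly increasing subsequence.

2, 7, 8

Patience tails give the LIS length; then backtrack through the dp parents:
2 → extends → [2]
7 → extends → [2, 7]
6 → replaces 7 → [2, 6]
1 → replaces 2 → [1, 6]
8 → extends → [1, 6, 8]
4 → replaces 6 → [1, 4, 8]
5 → replaces 8 → [1, 4, 5]
3 → replaces 4 → [1, 3, 5]
Length 3; one witness is 2, 7, 8.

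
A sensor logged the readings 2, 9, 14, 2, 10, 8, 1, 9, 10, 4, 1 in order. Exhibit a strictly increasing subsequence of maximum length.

2, 8, 9, 10

Patience tails give the LIS length; then backtrack through the dp parents:
2 → extends → [2]
9 → extends → [2, 9]
14 → extends → [2, 9, 14]
2 → already a tail → [2, 9, 14]
10 → replaces 14 → [2, 9, 10]
8 → replaces 9 → [2, 8, 10]
1 → replaces 2 → [1, 8, 10]
9 → replaces 10 → [1, 8, 9]
10 → extends → [1, 8, 9, 10]
4 → replaces 8 → [1, 4, 9, 10]
1 → already a tail → [1, 4, 9, 10]
Length 4; one witness is 2, 8, 9, 10.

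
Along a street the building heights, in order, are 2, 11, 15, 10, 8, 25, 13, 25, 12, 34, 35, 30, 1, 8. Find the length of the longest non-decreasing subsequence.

Track the smallest tail for each achievable length (allowing ties):
2 → extends → [2]
11 → extends → [2, 11]
15 → extends → [2, 11, 15]
10 → replaces 11 → [2, 10, 15]
8 → replaces 10 → [2, 8, 15]
25 → extends → [2, 8, 15, 25]
13 → replaces 15 → [2, 8, 13, 25]
25 → extends → [2, 8, 13, 25, 25]
12 → replaces 13 → [2, 8, 12, 25, 25]
34 → extends → [2, 8, 12, 25, 25, 34]
35 → extends → [2, 8, 12, 25, 25, 34, 35]
30 → replaces 34 → [2, 8, 12, 25, 25, 30, 35]
1 → replaces 2 → [1, 8, 12, 25, 25, 30, 35]
8 → replaces 12 → [1, 8, 8, 25, 25, 30, 35]
Seven tails, so the longest non-decreasing subsequence has length 7 (e.g. 2, 11, 15, 25, 25, 34, 35).

7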